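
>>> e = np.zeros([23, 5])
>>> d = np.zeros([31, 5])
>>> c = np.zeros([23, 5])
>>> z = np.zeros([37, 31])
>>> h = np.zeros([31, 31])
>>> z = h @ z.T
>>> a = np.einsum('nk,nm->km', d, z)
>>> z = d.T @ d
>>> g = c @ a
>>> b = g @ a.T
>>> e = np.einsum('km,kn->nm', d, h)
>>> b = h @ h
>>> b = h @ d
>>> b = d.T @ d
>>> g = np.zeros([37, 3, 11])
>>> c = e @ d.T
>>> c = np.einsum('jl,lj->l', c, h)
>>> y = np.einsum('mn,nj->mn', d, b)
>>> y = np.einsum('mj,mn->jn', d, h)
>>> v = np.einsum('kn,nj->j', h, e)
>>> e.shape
(31, 5)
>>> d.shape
(31, 5)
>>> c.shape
(31,)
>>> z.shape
(5, 5)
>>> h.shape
(31, 31)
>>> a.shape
(5, 37)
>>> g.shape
(37, 3, 11)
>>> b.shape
(5, 5)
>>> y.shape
(5, 31)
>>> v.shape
(5,)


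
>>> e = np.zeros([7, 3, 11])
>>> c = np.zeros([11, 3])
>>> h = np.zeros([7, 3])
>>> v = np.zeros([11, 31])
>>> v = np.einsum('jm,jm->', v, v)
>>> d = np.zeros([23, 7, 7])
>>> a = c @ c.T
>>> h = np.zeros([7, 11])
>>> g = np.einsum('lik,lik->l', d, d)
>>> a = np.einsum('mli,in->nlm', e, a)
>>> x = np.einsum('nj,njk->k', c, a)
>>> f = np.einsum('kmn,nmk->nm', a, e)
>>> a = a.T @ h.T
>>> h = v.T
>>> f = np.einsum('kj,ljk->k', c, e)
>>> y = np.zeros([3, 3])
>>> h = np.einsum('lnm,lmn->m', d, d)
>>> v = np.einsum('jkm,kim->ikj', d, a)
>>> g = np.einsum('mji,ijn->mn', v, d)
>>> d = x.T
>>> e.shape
(7, 3, 11)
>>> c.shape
(11, 3)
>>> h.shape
(7,)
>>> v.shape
(3, 7, 23)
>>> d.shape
(7,)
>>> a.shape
(7, 3, 7)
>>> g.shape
(3, 7)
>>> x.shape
(7,)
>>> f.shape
(11,)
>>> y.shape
(3, 3)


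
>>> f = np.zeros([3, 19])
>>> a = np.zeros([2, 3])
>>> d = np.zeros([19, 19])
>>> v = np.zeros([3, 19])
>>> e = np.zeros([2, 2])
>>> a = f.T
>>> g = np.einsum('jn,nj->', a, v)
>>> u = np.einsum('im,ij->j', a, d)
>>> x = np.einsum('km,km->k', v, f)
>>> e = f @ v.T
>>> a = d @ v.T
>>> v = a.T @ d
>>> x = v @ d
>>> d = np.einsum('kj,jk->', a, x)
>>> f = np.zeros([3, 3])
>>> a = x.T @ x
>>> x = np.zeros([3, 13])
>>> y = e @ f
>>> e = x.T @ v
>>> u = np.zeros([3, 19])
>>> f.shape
(3, 3)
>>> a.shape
(19, 19)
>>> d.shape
()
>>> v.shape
(3, 19)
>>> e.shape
(13, 19)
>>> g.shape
()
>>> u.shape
(3, 19)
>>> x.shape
(3, 13)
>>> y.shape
(3, 3)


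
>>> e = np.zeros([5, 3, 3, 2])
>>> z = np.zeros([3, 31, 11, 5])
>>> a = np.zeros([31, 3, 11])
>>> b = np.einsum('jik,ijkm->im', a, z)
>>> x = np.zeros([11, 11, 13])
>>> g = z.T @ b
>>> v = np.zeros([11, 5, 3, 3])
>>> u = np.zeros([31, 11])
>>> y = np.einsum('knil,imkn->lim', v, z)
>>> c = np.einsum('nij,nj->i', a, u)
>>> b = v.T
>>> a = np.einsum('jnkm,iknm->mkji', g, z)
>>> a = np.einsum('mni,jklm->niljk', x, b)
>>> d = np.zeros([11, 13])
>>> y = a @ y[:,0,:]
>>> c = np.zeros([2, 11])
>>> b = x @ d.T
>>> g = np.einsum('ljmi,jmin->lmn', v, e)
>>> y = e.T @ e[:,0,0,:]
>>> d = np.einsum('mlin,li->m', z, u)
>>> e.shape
(5, 3, 3, 2)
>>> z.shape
(3, 31, 11, 5)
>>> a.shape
(11, 13, 5, 3, 3)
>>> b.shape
(11, 11, 11)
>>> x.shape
(11, 11, 13)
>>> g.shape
(11, 3, 2)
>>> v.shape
(11, 5, 3, 3)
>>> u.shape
(31, 11)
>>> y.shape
(2, 3, 3, 2)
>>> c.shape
(2, 11)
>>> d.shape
(3,)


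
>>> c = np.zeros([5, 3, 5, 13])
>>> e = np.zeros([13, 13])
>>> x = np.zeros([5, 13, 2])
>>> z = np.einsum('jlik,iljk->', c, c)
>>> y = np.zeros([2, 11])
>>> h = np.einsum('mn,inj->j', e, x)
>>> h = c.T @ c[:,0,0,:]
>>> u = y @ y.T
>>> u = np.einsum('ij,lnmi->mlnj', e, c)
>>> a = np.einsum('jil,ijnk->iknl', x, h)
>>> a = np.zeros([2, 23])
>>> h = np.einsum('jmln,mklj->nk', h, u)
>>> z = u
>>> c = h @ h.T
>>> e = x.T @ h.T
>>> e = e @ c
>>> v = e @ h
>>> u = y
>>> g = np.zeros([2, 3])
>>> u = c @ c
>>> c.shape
(13, 13)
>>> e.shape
(2, 13, 13)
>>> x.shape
(5, 13, 2)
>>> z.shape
(5, 5, 3, 13)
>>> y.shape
(2, 11)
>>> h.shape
(13, 5)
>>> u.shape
(13, 13)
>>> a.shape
(2, 23)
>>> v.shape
(2, 13, 5)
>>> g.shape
(2, 3)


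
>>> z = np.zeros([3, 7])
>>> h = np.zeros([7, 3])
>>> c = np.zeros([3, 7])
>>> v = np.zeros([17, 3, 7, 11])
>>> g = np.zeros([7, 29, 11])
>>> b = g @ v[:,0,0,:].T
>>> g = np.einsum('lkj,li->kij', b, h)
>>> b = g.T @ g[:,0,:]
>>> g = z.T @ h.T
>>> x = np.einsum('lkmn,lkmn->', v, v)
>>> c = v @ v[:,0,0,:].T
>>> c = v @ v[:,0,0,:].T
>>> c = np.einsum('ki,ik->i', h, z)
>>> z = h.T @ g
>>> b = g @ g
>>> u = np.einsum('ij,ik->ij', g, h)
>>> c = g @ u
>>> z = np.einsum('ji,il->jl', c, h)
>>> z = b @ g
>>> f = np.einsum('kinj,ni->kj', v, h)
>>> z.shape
(7, 7)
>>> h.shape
(7, 3)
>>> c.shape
(7, 7)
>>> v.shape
(17, 3, 7, 11)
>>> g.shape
(7, 7)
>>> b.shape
(7, 7)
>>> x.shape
()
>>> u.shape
(7, 7)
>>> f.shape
(17, 11)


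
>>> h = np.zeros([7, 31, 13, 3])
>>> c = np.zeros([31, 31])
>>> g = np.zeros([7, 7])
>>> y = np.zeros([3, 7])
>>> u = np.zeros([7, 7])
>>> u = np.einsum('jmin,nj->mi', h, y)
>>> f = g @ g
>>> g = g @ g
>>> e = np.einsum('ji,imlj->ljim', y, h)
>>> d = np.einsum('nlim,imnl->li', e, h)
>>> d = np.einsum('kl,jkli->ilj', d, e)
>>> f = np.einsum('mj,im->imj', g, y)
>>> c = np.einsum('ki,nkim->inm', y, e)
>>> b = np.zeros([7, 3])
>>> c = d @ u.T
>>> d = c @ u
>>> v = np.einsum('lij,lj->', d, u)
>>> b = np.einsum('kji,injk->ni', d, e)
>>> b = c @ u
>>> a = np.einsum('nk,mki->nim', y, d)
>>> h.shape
(7, 31, 13, 3)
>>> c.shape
(31, 7, 31)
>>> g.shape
(7, 7)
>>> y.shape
(3, 7)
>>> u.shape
(31, 13)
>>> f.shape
(3, 7, 7)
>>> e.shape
(13, 3, 7, 31)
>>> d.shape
(31, 7, 13)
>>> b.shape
(31, 7, 13)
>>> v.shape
()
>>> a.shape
(3, 13, 31)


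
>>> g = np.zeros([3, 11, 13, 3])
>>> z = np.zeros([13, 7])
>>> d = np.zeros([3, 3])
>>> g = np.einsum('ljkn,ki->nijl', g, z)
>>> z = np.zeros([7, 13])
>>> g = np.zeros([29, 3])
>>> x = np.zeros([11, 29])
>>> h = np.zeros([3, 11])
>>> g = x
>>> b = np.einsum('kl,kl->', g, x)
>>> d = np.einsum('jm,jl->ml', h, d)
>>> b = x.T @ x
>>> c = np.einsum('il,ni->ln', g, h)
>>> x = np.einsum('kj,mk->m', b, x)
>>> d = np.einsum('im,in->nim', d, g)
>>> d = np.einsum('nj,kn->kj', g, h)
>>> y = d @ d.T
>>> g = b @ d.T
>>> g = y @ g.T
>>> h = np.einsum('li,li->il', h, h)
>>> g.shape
(3, 29)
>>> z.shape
(7, 13)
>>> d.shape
(3, 29)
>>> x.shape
(11,)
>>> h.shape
(11, 3)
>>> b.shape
(29, 29)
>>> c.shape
(29, 3)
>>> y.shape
(3, 3)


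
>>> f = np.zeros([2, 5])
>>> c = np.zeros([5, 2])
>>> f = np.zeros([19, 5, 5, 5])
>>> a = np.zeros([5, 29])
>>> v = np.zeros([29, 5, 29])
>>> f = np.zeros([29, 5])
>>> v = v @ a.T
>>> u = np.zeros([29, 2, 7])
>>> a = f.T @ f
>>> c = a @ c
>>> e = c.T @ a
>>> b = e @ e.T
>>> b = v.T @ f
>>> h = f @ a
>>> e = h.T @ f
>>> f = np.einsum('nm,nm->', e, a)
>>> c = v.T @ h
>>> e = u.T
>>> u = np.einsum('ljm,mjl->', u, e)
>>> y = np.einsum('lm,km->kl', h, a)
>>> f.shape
()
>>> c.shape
(5, 5, 5)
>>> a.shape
(5, 5)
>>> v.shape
(29, 5, 5)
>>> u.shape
()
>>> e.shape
(7, 2, 29)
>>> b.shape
(5, 5, 5)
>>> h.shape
(29, 5)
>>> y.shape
(5, 29)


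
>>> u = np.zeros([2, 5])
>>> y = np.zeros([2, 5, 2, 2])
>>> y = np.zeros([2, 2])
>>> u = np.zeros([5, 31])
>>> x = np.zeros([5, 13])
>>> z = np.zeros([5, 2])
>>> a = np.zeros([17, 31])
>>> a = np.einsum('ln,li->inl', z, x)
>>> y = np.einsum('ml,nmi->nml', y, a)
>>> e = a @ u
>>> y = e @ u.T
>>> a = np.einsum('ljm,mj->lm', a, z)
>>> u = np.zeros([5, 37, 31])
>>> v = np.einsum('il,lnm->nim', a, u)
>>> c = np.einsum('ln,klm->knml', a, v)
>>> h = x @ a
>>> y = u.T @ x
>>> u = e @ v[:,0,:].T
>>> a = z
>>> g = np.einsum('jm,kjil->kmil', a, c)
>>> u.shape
(13, 2, 37)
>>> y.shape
(31, 37, 13)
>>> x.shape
(5, 13)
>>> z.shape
(5, 2)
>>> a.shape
(5, 2)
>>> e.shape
(13, 2, 31)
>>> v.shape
(37, 13, 31)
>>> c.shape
(37, 5, 31, 13)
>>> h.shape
(5, 5)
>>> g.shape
(37, 2, 31, 13)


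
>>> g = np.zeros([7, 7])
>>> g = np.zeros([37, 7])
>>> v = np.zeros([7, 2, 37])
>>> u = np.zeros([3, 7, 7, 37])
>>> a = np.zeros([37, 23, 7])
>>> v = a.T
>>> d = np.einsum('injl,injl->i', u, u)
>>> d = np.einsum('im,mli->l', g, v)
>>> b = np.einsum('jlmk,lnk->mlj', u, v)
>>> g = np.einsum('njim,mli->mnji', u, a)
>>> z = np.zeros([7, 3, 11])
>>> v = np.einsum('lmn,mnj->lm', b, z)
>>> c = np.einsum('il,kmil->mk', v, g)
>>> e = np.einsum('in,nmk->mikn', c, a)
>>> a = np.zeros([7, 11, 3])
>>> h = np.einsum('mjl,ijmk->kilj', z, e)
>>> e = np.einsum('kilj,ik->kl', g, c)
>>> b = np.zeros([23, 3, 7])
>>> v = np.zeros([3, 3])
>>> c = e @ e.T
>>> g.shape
(37, 3, 7, 7)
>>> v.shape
(3, 3)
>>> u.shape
(3, 7, 7, 37)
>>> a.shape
(7, 11, 3)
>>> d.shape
(23,)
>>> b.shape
(23, 3, 7)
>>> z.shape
(7, 3, 11)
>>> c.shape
(37, 37)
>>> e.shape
(37, 7)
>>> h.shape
(37, 23, 11, 3)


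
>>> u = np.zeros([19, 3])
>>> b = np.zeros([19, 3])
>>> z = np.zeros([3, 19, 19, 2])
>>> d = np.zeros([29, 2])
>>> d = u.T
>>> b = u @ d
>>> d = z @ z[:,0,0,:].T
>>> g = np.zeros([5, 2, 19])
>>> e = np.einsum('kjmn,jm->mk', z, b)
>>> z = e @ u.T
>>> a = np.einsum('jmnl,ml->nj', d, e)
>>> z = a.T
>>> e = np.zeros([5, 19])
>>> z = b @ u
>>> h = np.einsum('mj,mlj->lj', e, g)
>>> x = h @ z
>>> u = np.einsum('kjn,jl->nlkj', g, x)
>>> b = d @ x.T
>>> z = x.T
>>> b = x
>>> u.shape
(19, 3, 5, 2)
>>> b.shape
(2, 3)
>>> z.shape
(3, 2)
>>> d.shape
(3, 19, 19, 3)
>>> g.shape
(5, 2, 19)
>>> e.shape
(5, 19)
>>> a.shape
(19, 3)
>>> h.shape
(2, 19)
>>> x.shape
(2, 3)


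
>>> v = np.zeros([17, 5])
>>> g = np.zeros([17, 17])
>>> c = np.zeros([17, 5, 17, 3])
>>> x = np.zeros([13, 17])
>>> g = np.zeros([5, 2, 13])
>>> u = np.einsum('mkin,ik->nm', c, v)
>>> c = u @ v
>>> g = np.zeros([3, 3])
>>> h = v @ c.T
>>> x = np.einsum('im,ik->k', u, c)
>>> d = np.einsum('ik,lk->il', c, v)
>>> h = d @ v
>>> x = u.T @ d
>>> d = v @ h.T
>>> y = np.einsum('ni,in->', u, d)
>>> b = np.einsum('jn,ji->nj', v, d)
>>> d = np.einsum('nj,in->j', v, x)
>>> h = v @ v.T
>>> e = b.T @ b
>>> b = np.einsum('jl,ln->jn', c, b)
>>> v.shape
(17, 5)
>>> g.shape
(3, 3)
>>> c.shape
(3, 5)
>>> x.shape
(17, 17)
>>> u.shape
(3, 17)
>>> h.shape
(17, 17)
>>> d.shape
(5,)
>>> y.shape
()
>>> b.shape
(3, 17)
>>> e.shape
(17, 17)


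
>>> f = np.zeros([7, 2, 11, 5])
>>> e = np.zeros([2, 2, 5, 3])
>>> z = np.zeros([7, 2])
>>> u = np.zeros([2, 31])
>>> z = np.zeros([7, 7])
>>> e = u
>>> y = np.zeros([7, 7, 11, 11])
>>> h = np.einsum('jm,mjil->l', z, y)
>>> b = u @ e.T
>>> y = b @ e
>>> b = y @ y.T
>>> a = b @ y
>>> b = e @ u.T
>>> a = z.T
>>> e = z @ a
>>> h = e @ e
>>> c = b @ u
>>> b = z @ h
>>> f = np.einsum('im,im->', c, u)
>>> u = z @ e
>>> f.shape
()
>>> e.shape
(7, 7)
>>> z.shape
(7, 7)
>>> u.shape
(7, 7)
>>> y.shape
(2, 31)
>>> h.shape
(7, 7)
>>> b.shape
(7, 7)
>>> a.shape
(7, 7)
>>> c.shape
(2, 31)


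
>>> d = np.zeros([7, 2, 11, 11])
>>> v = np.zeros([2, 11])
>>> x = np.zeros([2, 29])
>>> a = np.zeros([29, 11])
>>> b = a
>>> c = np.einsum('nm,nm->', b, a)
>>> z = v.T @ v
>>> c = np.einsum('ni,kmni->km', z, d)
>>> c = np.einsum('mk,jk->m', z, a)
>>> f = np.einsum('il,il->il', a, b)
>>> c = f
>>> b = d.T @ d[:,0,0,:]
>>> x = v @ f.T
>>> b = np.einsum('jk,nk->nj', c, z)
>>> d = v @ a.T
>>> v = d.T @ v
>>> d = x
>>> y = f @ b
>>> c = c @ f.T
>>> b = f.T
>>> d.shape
(2, 29)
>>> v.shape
(29, 11)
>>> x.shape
(2, 29)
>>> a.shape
(29, 11)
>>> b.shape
(11, 29)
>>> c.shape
(29, 29)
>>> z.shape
(11, 11)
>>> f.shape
(29, 11)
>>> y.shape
(29, 29)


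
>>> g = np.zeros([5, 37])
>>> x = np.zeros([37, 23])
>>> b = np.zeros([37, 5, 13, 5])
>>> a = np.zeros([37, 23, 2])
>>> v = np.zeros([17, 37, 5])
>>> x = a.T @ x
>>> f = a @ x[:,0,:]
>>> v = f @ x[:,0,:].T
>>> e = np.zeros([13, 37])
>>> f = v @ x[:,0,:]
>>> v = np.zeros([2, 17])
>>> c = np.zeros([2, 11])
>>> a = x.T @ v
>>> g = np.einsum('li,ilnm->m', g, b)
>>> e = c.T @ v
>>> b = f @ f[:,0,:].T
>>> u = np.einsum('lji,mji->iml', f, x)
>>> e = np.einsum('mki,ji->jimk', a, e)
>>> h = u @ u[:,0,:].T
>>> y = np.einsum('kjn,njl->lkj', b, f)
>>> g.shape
(5,)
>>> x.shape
(2, 23, 23)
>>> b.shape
(37, 23, 37)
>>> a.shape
(23, 23, 17)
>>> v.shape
(2, 17)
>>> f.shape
(37, 23, 23)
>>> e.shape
(11, 17, 23, 23)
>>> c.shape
(2, 11)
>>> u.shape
(23, 2, 37)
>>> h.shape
(23, 2, 23)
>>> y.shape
(23, 37, 23)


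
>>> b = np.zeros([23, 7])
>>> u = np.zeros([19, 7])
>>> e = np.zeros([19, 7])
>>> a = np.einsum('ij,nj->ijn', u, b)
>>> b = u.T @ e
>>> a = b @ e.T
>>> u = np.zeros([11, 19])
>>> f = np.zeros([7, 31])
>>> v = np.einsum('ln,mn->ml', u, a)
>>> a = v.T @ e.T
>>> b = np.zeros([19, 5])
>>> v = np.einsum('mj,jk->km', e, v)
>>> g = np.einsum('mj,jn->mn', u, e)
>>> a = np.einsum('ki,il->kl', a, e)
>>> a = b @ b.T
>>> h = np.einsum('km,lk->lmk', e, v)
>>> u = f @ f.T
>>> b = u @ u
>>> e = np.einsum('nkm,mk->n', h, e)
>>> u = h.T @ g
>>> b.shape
(7, 7)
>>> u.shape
(19, 7, 7)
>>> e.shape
(11,)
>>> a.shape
(19, 19)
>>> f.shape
(7, 31)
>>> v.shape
(11, 19)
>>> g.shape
(11, 7)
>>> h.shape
(11, 7, 19)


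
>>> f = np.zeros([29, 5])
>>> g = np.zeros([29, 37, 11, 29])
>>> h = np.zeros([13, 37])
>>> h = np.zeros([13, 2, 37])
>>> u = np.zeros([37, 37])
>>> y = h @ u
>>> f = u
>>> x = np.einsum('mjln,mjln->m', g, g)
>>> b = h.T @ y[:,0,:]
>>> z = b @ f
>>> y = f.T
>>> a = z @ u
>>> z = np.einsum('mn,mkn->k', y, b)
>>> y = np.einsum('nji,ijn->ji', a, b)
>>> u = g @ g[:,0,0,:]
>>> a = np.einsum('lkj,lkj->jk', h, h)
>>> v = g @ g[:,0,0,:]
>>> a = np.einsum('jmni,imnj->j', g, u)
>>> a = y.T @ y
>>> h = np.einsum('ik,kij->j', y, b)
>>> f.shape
(37, 37)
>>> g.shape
(29, 37, 11, 29)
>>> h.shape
(37,)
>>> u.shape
(29, 37, 11, 29)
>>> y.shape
(2, 37)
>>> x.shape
(29,)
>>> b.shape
(37, 2, 37)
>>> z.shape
(2,)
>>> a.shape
(37, 37)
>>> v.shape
(29, 37, 11, 29)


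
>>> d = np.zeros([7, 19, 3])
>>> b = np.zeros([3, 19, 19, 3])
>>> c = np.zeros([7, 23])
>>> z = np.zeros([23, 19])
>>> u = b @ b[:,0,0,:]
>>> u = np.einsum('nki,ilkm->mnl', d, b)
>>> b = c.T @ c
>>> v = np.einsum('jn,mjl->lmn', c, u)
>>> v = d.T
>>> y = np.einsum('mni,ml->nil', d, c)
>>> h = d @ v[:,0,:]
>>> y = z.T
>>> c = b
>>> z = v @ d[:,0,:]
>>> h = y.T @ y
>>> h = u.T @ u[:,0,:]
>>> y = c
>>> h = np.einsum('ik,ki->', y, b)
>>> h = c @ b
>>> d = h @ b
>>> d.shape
(23, 23)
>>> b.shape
(23, 23)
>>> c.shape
(23, 23)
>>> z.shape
(3, 19, 3)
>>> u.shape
(3, 7, 19)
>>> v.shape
(3, 19, 7)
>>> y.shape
(23, 23)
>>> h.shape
(23, 23)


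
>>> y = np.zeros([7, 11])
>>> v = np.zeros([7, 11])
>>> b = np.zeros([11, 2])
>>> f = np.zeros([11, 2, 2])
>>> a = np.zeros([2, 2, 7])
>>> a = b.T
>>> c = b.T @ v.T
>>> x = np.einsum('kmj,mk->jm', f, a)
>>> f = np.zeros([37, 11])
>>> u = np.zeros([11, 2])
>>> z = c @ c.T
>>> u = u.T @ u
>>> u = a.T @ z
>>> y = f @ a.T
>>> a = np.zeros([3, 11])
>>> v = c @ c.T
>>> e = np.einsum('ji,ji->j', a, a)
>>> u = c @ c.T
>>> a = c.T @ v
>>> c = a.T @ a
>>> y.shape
(37, 2)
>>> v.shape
(2, 2)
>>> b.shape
(11, 2)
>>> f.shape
(37, 11)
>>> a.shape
(7, 2)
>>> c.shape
(2, 2)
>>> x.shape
(2, 2)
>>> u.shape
(2, 2)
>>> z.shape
(2, 2)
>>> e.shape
(3,)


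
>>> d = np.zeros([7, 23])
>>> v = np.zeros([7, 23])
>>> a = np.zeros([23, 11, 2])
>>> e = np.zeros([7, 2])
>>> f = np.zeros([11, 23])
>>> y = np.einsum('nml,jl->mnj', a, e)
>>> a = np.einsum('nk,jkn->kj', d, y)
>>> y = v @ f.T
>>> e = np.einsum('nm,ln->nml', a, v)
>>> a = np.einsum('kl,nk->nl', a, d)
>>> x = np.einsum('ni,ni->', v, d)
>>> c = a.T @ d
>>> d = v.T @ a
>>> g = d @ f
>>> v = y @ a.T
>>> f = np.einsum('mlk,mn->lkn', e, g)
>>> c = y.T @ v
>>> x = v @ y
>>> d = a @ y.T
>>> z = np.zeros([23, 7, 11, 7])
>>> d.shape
(7, 7)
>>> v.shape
(7, 7)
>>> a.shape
(7, 11)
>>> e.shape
(23, 11, 7)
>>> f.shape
(11, 7, 23)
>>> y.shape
(7, 11)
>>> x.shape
(7, 11)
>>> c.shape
(11, 7)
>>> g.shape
(23, 23)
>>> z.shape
(23, 7, 11, 7)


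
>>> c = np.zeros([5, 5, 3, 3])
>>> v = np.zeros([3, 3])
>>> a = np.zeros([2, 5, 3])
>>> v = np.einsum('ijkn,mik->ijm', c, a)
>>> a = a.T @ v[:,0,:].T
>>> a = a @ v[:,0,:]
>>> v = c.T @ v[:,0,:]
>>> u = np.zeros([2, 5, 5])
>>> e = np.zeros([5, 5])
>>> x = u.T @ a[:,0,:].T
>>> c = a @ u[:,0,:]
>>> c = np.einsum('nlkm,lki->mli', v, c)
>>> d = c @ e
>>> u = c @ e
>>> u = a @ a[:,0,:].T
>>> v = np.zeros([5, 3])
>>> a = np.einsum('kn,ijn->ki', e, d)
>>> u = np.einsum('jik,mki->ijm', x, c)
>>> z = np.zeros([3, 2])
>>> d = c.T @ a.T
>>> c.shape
(2, 3, 5)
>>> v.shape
(5, 3)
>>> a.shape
(5, 2)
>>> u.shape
(5, 5, 2)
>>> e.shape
(5, 5)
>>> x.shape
(5, 5, 3)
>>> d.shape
(5, 3, 5)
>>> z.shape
(3, 2)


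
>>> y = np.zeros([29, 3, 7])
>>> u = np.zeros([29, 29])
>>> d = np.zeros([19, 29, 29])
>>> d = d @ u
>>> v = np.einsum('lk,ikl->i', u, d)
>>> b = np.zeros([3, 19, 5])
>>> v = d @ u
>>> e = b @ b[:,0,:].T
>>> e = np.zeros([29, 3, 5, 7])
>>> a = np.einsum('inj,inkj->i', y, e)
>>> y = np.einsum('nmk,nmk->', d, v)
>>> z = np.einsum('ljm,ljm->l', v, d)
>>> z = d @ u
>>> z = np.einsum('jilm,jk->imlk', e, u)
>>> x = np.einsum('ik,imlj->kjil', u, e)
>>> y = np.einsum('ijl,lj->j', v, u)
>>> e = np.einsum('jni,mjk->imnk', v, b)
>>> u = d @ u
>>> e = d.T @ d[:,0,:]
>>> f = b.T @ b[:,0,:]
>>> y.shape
(29,)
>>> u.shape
(19, 29, 29)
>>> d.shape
(19, 29, 29)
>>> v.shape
(19, 29, 29)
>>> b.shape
(3, 19, 5)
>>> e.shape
(29, 29, 29)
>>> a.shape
(29,)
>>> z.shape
(3, 7, 5, 29)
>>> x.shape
(29, 7, 29, 5)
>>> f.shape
(5, 19, 5)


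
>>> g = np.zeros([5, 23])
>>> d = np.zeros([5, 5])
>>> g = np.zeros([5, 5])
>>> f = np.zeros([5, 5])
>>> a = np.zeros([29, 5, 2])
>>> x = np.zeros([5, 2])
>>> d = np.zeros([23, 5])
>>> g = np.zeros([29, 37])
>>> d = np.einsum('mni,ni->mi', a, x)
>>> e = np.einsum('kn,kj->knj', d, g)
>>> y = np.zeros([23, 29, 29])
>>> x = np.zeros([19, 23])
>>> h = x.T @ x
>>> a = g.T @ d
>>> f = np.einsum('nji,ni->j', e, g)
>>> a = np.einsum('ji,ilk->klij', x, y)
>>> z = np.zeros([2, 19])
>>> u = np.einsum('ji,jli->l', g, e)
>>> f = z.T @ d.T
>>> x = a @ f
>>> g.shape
(29, 37)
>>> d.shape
(29, 2)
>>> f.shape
(19, 29)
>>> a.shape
(29, 29, 23, 19)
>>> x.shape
(29, 29, 23, 29)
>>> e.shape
(29, 2, 37)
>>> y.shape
(23, 29, 29)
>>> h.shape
(23, 23)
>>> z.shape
(2, 19)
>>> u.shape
(2,)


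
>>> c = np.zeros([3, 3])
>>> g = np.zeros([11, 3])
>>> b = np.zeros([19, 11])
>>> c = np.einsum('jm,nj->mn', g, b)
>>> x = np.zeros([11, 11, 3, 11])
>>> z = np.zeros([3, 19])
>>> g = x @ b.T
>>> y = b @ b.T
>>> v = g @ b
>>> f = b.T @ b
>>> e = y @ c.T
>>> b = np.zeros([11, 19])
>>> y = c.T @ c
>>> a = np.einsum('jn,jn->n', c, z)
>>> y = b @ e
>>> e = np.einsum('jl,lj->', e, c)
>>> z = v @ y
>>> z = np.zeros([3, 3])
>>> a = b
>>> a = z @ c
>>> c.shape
(3, 19)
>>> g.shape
(11, 11, 3, 19)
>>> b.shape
(11, 19)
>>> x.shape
(11, 11, 3, 11)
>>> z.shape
(3, 3)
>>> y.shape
(11, 3)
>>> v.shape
(11, 11, 3, 11)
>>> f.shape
(11, 11)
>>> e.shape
()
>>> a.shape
(3, 19)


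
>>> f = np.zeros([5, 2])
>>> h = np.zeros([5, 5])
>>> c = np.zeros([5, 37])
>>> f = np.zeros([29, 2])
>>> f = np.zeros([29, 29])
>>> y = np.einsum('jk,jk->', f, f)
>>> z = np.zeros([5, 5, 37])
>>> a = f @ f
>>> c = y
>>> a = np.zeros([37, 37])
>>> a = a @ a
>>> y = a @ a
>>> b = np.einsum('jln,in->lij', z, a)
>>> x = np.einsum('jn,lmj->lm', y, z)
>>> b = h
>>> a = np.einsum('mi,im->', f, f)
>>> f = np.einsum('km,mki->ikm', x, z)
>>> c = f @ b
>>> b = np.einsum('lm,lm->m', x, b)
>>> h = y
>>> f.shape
(37, 5, 5)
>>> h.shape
(37, 37)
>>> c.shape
(37, 5, 5)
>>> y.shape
(37, 37)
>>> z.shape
(5, 5, 37)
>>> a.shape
()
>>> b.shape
(5,)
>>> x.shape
(5, 5)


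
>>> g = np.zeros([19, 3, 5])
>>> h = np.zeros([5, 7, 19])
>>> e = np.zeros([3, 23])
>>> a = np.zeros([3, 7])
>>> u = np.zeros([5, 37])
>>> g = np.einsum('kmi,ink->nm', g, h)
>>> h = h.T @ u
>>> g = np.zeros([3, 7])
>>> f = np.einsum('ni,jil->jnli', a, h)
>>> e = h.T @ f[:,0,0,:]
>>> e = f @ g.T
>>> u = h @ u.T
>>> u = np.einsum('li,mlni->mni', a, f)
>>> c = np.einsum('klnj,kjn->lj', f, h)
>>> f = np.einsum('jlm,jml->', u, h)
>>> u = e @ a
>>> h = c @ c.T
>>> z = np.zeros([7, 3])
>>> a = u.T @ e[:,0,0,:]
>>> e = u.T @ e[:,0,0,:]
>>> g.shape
(3, 7)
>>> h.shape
(3, 3)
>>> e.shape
(7, 37, 3, 3)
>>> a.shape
(7, 37, 3, 3)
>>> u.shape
(19, 3, 37, 7)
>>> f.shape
()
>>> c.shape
(3, 7)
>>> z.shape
(7, 3)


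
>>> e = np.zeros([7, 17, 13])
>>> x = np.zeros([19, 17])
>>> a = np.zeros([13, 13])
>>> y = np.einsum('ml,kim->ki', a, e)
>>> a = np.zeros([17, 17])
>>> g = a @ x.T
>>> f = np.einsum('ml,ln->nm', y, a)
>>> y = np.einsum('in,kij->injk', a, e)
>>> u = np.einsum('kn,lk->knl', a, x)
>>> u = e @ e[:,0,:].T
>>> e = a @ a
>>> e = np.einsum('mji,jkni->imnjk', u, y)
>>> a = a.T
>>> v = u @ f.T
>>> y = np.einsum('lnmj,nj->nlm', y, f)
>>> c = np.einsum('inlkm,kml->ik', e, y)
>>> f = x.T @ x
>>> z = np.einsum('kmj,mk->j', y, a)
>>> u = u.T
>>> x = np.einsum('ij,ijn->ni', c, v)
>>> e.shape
(7, 7, 13, 17, 17)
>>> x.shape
(17, 7)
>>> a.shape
(17, 17)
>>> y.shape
(17, 17, 13)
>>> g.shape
(17, 19)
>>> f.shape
(17, 17)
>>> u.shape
(7, 17, 7)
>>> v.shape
(7, 17, 17)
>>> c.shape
(7, 17)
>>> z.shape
(13,)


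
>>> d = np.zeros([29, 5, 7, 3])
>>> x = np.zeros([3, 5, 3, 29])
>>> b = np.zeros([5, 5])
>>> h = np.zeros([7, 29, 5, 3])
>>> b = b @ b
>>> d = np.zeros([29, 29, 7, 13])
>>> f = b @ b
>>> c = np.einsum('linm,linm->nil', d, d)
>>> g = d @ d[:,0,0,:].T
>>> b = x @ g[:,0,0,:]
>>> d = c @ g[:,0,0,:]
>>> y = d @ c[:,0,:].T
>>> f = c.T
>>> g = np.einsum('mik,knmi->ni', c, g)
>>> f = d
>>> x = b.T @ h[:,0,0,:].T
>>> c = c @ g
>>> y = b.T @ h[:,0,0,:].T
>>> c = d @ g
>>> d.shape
(7, 29, 29)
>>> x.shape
(29, 3, 5, 7)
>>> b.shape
(3, 5, 3, 29)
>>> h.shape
(7, 29, 5, 3)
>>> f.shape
(7, 29, 29)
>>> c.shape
(7, 29, 29)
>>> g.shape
(29, 29)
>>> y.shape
(29, 3, 5, 7)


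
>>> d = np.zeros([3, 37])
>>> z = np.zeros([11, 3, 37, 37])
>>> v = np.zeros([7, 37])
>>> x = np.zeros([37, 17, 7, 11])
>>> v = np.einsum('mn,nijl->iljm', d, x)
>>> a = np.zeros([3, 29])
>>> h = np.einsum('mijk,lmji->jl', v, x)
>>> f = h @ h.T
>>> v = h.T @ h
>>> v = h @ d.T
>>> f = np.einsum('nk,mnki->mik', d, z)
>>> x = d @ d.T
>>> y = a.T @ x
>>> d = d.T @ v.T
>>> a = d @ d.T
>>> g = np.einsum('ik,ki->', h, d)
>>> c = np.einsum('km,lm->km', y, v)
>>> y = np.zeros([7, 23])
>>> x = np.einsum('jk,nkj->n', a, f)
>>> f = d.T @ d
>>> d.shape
(37, 7)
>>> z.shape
(11, 3, 37, 37)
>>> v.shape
(7, 3)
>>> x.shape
(11,)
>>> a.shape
(37, 37)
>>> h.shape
(7, 37)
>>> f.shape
(7, 7)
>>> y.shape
(7, 23)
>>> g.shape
()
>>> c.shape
(29, 3)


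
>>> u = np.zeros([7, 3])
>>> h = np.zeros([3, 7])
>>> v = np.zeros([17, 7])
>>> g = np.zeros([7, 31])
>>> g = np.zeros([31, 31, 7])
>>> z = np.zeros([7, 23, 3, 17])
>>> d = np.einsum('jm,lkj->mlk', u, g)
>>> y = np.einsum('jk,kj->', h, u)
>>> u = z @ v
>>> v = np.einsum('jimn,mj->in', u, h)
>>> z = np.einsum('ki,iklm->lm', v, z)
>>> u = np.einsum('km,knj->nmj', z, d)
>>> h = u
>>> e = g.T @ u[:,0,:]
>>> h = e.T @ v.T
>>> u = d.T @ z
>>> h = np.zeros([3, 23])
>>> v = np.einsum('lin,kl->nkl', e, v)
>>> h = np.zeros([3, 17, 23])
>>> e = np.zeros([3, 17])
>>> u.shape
(31, 31, 17)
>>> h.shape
(3, 17, 23)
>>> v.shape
(31, 23, 7)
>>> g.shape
(31, 31, 7)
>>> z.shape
(3, 17)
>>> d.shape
(3, 31, 31)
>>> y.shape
()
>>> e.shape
(3, 17)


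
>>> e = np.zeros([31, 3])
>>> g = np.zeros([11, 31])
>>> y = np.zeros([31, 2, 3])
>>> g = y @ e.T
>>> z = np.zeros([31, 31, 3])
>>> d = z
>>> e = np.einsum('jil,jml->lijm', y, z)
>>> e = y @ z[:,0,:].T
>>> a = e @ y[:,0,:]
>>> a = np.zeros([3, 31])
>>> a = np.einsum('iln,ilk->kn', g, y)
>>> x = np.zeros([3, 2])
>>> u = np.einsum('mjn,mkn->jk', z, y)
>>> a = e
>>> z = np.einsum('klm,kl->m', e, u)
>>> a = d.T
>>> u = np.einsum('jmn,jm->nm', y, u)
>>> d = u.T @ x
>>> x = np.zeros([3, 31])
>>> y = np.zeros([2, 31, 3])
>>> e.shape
(31, 2, 31)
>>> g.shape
(31, 2, 31)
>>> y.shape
(2, 31, 3)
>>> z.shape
(31,)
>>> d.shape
(2, 2)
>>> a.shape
(3, 31, 31)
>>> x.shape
(3, 31)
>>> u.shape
(3, 2)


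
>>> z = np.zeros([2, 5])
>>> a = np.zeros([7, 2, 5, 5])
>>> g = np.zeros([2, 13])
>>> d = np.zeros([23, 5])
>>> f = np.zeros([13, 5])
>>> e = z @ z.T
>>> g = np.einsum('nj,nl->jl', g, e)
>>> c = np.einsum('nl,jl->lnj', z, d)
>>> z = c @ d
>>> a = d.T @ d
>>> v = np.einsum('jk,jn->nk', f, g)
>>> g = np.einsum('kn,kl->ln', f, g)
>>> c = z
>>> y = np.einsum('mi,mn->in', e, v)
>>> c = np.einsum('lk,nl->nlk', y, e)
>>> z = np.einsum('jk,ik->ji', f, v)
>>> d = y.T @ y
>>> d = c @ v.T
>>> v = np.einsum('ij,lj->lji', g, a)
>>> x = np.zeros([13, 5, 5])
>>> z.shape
(13, 2)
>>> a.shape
(5, 5)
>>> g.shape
(2, 5)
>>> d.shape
(2, 2, 2)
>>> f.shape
(13, 5)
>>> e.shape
(2, 2)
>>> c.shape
(2, 2, 5)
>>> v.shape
(5, 5, 2)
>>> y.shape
(2, 5)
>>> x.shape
(13, 5, 5)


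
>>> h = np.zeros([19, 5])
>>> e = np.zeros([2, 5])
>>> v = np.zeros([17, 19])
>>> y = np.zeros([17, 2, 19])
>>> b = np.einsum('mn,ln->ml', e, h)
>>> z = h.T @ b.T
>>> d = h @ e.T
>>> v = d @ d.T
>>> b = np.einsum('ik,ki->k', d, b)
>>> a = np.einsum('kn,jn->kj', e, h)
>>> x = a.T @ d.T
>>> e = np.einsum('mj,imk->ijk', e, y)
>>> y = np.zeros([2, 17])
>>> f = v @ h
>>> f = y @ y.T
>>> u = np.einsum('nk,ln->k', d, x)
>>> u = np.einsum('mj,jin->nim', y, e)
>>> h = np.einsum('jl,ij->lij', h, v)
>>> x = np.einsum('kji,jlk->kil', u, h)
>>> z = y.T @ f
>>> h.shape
(5, 19, 19)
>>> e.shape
(17, 5, 19)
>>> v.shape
(19, 19)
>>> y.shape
(2, 17)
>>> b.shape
(2,)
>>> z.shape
(17, 2)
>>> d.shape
(19, 2)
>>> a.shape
(2, 19)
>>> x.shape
(19, 2, 19)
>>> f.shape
(2, 2)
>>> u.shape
(19, 5, 2)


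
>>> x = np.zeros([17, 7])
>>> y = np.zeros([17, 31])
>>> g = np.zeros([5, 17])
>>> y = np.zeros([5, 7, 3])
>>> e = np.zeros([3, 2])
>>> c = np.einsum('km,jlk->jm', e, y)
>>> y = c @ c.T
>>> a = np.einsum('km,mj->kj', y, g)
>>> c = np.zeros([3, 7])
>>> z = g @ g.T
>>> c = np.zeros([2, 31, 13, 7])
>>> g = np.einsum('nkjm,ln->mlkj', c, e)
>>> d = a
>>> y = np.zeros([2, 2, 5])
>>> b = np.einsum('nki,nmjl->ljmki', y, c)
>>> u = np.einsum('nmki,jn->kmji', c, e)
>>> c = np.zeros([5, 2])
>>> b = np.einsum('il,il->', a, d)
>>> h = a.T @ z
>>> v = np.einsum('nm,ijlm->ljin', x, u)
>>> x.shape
(17, 7)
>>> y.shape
(2, 2, 5)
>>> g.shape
(7, 3, 31, 13)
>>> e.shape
(3, 2)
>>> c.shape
(5, 2)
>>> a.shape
(5, 17)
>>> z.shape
(5, 5)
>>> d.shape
(5, 17)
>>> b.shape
()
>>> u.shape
(13, 31, 3, 7)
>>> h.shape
(17, 5)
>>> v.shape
(3, 31, 13, 17)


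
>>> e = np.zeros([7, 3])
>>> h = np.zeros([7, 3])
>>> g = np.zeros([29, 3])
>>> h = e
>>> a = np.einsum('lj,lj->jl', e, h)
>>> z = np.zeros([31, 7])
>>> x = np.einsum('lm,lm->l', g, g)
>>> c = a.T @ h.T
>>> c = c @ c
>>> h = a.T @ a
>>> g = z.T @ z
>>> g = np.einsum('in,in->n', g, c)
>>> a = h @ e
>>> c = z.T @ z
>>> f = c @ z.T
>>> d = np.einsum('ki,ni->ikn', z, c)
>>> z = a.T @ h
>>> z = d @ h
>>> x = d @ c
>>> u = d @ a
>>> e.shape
(7, 3)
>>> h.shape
(7, 7)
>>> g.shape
(7,)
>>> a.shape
(7, 3)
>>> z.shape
(7, 31, 7)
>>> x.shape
(7, 31, 7)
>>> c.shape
(7, 7)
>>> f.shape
(7, 31)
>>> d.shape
(7, 31, 7)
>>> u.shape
(7, 31, 3)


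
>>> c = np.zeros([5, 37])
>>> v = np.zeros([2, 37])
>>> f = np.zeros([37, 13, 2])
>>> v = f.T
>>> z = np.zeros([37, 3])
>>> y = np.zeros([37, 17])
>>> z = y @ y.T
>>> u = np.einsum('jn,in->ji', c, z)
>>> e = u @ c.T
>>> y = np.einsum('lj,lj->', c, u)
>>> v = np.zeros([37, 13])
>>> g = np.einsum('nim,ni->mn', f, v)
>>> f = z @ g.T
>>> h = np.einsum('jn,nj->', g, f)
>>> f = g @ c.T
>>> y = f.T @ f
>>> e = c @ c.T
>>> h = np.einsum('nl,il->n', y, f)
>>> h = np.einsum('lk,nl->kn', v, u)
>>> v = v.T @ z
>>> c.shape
(5, 37)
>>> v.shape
(13, 37)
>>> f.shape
(2, 5)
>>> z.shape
(37, 37)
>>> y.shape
(5, 5)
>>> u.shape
(5, 37)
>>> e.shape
(5, 5)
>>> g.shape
(2, 37)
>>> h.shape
(13, 5)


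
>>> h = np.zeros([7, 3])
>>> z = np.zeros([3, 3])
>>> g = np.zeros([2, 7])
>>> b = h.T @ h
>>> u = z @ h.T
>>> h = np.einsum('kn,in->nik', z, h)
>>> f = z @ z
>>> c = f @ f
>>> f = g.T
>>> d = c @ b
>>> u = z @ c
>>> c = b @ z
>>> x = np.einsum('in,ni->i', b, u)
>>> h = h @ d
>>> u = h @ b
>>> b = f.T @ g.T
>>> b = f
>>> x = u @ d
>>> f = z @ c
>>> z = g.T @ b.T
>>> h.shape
(3, 7, 3)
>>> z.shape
(7, 7)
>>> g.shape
(2, 7)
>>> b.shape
(7, 2)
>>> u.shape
(3, 7, 3)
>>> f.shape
(3, 3)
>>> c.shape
(3, 3)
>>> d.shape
(3, 3)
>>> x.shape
(3, 7, 3)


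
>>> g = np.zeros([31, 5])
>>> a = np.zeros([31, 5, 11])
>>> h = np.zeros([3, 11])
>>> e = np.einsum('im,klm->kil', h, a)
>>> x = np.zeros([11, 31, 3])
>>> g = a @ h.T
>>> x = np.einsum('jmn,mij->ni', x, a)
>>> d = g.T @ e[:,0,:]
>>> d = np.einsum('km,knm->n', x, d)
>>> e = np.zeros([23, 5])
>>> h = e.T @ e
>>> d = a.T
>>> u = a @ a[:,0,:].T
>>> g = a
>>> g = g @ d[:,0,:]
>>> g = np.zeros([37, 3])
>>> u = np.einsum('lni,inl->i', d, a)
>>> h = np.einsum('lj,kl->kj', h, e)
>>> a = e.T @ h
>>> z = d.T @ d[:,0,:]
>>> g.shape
(37, 3)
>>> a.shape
(5, 5)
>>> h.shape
(23, 5)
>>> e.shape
(23, 5)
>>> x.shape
(3, 5)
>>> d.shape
(11, 5, 31)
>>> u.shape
(31,)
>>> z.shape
(31, 5, 31)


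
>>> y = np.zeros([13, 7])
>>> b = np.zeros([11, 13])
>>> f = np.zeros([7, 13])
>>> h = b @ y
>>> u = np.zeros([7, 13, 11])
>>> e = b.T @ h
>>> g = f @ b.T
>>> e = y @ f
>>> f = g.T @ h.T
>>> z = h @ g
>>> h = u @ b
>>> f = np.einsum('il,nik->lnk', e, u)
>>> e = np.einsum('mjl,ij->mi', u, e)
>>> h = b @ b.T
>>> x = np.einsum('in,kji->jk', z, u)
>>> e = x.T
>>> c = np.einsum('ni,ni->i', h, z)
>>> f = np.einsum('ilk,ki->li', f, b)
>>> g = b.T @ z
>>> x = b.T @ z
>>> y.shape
(13, 7)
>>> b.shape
(11, 13)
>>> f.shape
(7, 13)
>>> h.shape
(11, 11)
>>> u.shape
(7, 13, 11)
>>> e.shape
(7, 13)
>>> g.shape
(13, 11)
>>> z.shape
(11, 11)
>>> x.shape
(13, 11)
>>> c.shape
(11,)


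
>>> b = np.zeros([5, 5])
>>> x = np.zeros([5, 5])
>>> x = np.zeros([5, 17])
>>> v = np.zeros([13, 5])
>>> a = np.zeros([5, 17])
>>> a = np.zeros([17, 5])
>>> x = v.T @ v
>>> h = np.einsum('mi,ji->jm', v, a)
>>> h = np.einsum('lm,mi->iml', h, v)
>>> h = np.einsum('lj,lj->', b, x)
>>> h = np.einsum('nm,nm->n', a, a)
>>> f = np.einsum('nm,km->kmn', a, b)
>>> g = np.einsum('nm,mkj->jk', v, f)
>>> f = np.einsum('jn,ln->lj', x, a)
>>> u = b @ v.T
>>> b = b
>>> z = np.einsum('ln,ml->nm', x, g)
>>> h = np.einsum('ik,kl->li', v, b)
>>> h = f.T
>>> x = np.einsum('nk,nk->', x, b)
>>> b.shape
(5, 5)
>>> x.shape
()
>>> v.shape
(13, 5)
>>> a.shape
(17, 5)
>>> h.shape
(5, 17)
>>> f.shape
(17, 5)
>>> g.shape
(17, 5)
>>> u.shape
(5, 13)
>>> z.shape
(5, 17)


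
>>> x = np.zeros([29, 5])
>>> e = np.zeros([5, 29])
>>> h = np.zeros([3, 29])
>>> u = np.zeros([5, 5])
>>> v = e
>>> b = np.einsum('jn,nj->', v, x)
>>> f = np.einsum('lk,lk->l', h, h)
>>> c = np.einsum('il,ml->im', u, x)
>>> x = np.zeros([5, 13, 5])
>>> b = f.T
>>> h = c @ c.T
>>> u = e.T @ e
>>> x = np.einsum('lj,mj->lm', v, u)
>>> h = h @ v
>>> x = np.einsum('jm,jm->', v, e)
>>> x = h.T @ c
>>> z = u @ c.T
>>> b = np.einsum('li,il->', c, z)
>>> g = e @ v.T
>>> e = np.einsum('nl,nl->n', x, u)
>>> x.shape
(29, 29)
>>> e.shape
(29,)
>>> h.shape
(5, 29)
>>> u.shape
(29, 29)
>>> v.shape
(5, 29)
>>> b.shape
()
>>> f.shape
(3,)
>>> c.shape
(5, 29)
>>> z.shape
(29, 5)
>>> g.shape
(5, 5)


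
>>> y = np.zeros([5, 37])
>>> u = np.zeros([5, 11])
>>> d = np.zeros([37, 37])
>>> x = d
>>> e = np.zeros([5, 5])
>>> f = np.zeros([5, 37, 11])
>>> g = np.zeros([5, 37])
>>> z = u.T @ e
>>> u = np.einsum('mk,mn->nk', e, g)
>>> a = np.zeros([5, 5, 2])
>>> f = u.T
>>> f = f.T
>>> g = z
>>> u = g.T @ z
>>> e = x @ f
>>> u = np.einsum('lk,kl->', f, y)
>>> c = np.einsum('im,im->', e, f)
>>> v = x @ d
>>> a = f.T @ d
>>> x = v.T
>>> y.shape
(5, 37)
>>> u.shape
()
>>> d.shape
(37, 37)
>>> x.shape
(37, 37)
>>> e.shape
(37, 5)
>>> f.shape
(37, 5)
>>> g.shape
(11, 5)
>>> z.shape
(11, 5)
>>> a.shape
(5, 37)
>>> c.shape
()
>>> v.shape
(37, 37)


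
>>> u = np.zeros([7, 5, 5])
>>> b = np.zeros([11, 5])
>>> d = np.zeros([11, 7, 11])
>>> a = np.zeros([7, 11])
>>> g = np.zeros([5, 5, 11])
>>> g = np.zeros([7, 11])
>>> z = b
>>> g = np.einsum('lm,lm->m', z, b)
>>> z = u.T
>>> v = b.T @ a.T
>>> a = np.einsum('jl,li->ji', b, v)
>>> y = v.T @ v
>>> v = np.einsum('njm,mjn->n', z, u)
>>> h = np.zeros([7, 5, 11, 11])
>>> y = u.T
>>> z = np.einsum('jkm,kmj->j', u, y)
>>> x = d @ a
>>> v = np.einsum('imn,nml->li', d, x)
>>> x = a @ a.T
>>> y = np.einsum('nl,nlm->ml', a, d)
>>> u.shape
(7, 5, 5)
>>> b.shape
(11, 5)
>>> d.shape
(11, 7, 11)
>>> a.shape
(11, 7)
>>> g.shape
(5,)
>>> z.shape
(7,)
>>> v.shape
(7, 11)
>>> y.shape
(11, 7)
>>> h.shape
(7, 5, 11, 11)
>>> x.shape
(11, 11)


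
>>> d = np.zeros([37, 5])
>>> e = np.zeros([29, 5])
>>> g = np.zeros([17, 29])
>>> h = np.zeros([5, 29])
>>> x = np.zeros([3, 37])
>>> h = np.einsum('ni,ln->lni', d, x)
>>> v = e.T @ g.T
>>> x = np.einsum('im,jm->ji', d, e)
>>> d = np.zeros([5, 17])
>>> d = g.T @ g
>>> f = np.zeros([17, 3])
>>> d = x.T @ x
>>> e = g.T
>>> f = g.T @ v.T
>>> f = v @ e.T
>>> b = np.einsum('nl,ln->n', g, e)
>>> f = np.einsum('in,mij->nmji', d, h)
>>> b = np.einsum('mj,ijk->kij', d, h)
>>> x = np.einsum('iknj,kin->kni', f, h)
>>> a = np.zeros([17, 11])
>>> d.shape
(37, 37)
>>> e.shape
(29, 17)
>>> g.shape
(17, 29)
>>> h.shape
(3, 37, 5)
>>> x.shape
(3, 5, 37)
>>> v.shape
(5, 17)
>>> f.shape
(37, 3, 5, 37)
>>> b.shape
(5, 3, 37)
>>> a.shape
(17, 11)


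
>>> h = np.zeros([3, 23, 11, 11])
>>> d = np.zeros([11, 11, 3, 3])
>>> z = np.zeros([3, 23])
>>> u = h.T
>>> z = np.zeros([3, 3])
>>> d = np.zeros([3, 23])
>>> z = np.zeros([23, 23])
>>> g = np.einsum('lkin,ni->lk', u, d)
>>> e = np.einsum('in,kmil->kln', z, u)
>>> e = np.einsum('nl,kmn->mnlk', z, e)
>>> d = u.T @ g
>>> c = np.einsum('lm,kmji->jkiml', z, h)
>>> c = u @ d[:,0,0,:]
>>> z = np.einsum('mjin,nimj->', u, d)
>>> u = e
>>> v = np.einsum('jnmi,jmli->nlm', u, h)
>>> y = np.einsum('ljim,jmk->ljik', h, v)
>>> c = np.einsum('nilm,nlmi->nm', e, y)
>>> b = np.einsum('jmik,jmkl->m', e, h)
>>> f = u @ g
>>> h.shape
(3, 23, 11, 11)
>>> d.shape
(3, 23, 11, 11)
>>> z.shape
()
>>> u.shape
(3, 23, 23, 11)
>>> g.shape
(11, 11)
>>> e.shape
(3, 23, 23, 11)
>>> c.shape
(3, 11)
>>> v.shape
(23, 11, 23)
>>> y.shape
(3, 23, 11, 23)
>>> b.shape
(23,)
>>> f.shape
(3, 23, 23, 11)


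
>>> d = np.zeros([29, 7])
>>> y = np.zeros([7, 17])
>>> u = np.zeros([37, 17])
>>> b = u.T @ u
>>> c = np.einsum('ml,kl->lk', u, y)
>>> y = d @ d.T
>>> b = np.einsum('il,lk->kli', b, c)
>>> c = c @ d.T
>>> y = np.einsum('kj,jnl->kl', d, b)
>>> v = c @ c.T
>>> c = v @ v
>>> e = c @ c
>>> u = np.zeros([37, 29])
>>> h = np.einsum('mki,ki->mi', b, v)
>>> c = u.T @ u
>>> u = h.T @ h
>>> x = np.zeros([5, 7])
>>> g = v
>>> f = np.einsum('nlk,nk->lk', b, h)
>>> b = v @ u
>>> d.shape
(29, 7)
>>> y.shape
(29, 17)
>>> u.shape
(17, 17)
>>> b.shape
(17, 17)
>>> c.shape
(29, 29)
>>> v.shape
(17, 17)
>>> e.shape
(17, 17)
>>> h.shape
(7, 17)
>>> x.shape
(5, 7)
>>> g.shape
(17, 17)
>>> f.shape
(17, 17)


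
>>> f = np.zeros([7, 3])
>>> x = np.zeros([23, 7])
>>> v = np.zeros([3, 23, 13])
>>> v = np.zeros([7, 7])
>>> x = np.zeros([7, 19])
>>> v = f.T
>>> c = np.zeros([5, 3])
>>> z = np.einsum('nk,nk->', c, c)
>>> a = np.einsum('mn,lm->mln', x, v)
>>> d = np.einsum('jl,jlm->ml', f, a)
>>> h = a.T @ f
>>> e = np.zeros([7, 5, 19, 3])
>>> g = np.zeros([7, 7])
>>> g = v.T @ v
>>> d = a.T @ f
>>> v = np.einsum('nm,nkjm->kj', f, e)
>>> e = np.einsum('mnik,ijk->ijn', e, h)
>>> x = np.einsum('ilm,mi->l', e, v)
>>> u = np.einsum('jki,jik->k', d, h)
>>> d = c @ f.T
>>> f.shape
(7, 3)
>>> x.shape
(3,)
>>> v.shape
(5, 19)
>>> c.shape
(5, 3)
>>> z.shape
()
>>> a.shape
(7, 3, 19)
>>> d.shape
(5, 7)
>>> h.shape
(19, 3, 3)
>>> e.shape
(19, 3, 5)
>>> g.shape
(7, 7)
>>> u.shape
(3,)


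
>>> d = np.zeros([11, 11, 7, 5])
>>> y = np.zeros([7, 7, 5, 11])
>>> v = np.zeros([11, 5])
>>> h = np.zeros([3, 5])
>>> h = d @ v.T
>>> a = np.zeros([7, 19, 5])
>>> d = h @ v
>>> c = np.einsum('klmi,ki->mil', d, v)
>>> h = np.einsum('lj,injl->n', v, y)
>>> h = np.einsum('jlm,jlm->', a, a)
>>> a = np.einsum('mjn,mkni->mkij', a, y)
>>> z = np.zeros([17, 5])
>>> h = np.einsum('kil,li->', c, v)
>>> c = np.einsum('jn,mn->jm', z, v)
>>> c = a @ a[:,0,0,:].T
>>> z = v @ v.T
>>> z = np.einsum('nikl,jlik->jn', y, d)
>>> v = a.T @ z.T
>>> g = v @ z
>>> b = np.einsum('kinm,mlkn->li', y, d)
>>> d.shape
(11, 11, 7, 5)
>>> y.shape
(7, 7, 5, 11)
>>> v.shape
(19, 11, 7, 11)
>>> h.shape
()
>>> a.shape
(7, 7, 11, 19)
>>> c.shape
(7, 7, 11, 7)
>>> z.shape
(11, 7)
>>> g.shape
(19, 11, 7, 7)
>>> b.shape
(11, 7)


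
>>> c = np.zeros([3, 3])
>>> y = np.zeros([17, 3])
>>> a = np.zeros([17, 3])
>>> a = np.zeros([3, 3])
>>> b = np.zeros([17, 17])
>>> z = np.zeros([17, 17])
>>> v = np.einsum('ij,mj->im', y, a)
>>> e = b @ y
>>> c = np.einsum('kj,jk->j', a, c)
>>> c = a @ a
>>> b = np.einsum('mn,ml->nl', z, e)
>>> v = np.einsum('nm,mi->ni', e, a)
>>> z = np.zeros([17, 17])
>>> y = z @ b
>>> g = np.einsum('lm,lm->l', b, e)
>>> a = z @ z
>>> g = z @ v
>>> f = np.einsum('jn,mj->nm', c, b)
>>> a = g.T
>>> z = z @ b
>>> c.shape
(3, 3)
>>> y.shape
(17, 3)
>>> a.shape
(3, 17)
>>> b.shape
(17, 3)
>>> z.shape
(17, 3)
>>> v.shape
(17, 3)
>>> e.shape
(17, 3)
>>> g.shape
(17, 3)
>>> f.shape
(3, 17)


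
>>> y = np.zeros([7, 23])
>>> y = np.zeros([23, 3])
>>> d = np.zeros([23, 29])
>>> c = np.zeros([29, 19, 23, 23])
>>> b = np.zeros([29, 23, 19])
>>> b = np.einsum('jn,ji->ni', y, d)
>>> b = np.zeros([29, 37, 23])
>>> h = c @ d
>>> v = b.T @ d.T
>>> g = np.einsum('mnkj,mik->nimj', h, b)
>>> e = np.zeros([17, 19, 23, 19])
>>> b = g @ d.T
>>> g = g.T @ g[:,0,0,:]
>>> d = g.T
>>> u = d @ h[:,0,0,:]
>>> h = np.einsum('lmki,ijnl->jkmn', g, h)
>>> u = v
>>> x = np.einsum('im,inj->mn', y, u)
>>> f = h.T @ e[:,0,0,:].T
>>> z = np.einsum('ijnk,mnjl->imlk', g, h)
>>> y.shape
(23, 3)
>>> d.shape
(29, 37, 29, 29)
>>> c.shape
(29, 19, 23, 23)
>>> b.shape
(19, 37, 29, 23)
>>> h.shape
(19, 37, 29, 23)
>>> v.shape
(23, 37, 23)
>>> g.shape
(29, 29, 37, 29)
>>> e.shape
(17, 19, 23, 19)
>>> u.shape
(23, 37, 23)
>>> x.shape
(3, 37)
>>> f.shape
(23, 29, 37, 17)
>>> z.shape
(29, 19, 23, 29)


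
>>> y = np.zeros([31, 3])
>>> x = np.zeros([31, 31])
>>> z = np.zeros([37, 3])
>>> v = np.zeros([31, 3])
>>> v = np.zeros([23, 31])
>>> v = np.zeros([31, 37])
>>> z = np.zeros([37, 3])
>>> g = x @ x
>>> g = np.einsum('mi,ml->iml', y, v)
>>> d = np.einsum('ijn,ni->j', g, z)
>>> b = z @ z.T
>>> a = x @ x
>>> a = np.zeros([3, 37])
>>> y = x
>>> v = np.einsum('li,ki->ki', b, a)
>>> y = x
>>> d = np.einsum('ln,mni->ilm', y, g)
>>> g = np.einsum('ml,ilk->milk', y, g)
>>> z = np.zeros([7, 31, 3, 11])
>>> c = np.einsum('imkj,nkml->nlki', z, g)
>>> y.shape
(31, 31)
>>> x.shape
(31, 31)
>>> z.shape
(7, 31, 3, 11)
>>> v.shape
(3, 37)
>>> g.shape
(31, 3, 31, 37)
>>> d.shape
(37, 31, 3)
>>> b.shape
(37, 37)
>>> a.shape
(3, 37)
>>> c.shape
(31, 37, 3, 7)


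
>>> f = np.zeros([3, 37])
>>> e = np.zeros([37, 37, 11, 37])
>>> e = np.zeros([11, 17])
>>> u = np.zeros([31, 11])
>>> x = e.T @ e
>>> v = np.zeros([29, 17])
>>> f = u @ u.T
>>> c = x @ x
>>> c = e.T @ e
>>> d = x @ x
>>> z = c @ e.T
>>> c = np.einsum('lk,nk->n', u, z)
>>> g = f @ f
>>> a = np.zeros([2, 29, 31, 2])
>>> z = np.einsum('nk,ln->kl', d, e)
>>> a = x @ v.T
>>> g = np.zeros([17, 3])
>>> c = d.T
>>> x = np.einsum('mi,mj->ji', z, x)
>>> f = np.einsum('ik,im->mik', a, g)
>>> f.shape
(3, 17, 29)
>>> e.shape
(11, 17)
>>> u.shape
(31, 11)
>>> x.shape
(17, 11)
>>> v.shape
(29, 17)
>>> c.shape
(17, 17)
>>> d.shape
(17, 17)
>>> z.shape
(17, 11)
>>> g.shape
(17, 3)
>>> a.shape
(17, 29)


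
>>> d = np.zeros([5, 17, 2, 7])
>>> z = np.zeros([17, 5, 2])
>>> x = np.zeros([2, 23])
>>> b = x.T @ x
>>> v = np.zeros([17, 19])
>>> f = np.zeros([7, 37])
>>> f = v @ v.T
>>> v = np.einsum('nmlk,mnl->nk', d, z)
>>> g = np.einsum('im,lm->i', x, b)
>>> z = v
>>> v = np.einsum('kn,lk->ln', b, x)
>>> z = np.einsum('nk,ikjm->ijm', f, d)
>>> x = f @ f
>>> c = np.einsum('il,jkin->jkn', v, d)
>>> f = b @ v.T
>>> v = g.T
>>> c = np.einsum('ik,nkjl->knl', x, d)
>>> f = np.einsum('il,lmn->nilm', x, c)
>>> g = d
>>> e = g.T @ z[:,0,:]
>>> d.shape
(5, 17, 2, 7)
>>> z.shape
(5, 2, 7)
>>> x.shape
(17, 17)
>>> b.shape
(23, 23)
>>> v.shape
(2,)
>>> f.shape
(7, 17, 17, 5)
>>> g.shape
(5, 17, 2, 7)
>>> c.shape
(17, 5, 7)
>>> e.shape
(7, 2, 17, 7)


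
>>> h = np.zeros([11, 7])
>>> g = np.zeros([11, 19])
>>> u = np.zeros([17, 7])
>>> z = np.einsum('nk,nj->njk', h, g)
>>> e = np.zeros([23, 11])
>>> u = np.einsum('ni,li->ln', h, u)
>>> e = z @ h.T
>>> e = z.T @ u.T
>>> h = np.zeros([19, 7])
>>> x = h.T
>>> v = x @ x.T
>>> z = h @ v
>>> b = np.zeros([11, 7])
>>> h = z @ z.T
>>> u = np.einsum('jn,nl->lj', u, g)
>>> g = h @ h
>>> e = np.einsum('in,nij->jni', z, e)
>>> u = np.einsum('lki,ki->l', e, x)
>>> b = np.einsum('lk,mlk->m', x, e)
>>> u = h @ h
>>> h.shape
(19, 19)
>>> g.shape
(19, 19)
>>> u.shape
(19, 19)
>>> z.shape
(19, 7)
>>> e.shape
(17, 7, 19)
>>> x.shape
(7, 19)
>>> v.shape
(7, 7)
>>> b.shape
(17,)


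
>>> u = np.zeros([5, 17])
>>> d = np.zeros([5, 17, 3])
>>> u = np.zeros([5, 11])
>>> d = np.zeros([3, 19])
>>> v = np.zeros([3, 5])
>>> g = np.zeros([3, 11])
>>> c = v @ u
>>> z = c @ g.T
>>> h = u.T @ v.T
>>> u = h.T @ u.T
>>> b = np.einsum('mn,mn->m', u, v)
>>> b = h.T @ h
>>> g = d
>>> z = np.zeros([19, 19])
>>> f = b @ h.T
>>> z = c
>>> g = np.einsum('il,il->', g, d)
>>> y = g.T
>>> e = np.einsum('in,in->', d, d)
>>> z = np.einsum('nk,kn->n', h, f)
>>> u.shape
(3, 5)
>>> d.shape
(3, 19)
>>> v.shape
(3, 5)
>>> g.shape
()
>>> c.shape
(3, 11)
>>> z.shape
(11,)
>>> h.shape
(11, 3)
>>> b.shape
(3, 3)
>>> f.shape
(3, 11)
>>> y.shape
()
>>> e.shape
()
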